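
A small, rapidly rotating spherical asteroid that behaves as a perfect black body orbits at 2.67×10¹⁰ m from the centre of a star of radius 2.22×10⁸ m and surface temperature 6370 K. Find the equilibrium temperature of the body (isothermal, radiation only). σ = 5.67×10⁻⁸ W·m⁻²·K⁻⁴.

T ≈ 411 K

The star's surface emits σT_*⁴; at distance d the flux is S = σT_*⁴(R_*/d)².
S = 5.67×10⁻⁸·(6370)⁴·(2.22×10⁸/2.67×10¹⁰)² = 6454 W/m².
For an isothermal sphere T⁴ = (1−a)S/(4σ) = 2.846×10¹⁰ K⁴.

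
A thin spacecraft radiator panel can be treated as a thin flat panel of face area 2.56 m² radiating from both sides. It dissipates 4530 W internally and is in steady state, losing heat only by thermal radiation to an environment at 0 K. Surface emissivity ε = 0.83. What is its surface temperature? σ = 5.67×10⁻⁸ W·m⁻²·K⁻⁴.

T ≈ 370 K

Steady state: internal power = radiated power, P = εσA T⁴.
Radiating area A = 2·2.56 = 5.120 m².
T⁴ = P/(εσA) = 4530/(0.83·5.67×10⁻⁸·5.120) = 1.880×10¹⁰ K⁴.
T = (1.880×10¹⁰)^(1/4).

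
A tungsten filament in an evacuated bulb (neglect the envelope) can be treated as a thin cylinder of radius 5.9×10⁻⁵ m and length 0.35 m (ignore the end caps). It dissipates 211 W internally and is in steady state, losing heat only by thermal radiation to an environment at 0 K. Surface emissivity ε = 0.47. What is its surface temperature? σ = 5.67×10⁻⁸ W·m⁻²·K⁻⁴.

T ≈ 2790 K

Steady state: internal power = radiated power, P = εσA T⁴.
Radiating area A = 2πrL = 1.297×10⁻⁴ m².
T⁴ = P/(εσA) = 211/(0.47·5.67×10⁻⁸·1.297×10⁻⁴) = 6.102×10¹³ K⁴.
T = (6.102×10¹³)^(1/4).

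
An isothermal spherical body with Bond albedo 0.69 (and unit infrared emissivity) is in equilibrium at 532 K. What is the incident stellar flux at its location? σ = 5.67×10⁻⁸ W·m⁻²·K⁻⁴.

S ≈ 58600 W/m²

(1−a)S·πr² = σ·4πr²·T⁴ ⇒ S = 4σT⁴/(1−a).
S = 4·5.67×10⁻⁸·8.010×10¹⁰/0.310.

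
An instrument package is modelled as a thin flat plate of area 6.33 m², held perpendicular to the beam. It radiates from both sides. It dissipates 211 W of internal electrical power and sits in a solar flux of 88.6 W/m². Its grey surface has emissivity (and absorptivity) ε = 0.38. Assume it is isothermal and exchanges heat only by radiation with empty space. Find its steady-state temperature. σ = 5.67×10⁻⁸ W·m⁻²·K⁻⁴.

T ≈ 199 K

At steady state, absorbed solar power + internal power = radiated power.
Absorbed: α·S·A_cross = 0.38·88.6·6.330 = 213.1 W (cross-section A).
Total input = 213.1 + 211 = 424.1 W.
Radiated: εσ·A_surf·T⁴ with A_surf = 2A = 12.66 m².
T⁴ = 424.1/(0.38·5.67×10⁻⁸·12.66) = 1.555×10⁹ K⁴.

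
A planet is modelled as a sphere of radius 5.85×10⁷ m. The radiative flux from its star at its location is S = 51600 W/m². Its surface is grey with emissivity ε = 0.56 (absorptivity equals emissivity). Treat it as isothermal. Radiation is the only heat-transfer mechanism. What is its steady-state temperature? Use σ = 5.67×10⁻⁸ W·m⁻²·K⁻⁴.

T ≈ 691 K

At equilibrium, absorbed power = emitted power.
Absorbing cross-section = πr² = 1.075×10¹⁶ m²; emitting surface = 4πr² = 4.301×10¹⁶ m² (ratio 4).
εS·A_cross = εσ·A_surf·T⁴  ⇒  T⁴ = S/(4σ)   (ε cancels).
T⁴ = 51600/(4·5.67×10⁻⁸) = 2.275×10¹¹ K⁴.
T = (2.275×10¹¹)^(1/4).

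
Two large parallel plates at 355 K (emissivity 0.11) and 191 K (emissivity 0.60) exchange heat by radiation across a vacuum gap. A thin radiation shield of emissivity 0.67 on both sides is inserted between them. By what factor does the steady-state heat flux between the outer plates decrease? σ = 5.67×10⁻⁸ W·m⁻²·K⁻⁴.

Without shield: q₀ = σΔ(T⁴)/(1/ε₁+1/ε₂−1) with denominator 9.758.
With shield the two gaps are in series; the resistances add: (1/ε₁+1/ε_s−1)+(1/ε_s+1/ε₂−1) = 9.583+2.159 = 11.74.
Heat-flux ratio q₀/q = 11.74/9.758.

factor ≈ 1.20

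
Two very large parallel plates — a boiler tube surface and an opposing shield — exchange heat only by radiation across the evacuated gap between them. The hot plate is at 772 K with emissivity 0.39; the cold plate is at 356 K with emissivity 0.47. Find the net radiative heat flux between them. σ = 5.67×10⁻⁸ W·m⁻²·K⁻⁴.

q ≈ 5210 W/m²

For two infinite grey parallel plates, q = σ(T₁⁴ − T₂⁴)/(1/ε₁ + 1/ε₂ − 1).
T₁⁴ − T₂⁴ = 3.552×10¹¹ − 1.606×10¹⁰ = 3.391×10¹¹ K⁴.
1/ε₁ + 1/ε₂ − 1 = 2.564 + 2.128 − 1 = 3.692.
q = 5.67×10⁻⁸ × 3.391×10¹¹ / 3.692.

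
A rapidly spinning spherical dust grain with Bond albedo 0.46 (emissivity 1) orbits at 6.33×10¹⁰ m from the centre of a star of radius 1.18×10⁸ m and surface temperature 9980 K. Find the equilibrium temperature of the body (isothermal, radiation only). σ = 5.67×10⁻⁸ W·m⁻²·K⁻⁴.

T ≈ 261 K

The star's surface emits σT_*⁴; at distance d the flux is S = σT_*⁴(R_*/d)².
S = 5.67×10⁻⁸·(9980)⁴·(1.18×10⁸/6.33×10¹⁰)² = 1955 W/m².
For an isothermal sphere T⁴ = (1−a)S/(4σ) = 4.654×10⁹ K⁴.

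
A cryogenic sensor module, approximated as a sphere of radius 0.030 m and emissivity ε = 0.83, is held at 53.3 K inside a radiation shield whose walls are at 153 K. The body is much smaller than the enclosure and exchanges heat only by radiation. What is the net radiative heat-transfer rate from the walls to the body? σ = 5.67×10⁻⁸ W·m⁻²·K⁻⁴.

P_net ≈ 0.287 W

For a small grey body in a large enclosure: P_net = εσA(T_body⁴ − T_wall⁴).
A = 4πr² = 0.01131 m²; T_body⁴ − T_wall⁴ = 8.071×10⁶ − 5.480×10⁸ = -5.399×10⁸ K⁴.
|P_net| = 0.83·5.67×10⁻⁸·0.01131·5.399×10⁸.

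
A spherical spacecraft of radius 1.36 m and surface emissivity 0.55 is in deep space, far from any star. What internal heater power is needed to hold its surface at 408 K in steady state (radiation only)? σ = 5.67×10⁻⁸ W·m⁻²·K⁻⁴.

P ≈ 20100 W

P = εσ·4πr²·T⁴.
4πr² = 23.24 m²; T⁴ = 2.771×10¹⁰ K⁴.
P = 0.55·5.67×10⁻⁸·23.24·2.771×10¹⁰.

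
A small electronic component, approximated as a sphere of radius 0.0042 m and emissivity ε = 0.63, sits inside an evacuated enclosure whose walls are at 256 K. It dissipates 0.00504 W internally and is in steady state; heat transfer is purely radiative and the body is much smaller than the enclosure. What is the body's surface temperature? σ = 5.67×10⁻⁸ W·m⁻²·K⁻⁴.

T ≈ 265 K

For a small grey body in a large enclosure, net radiated power = εσA(T⁴ − T_w⁴).
Steady state: P = εσA(T⁴ − T_w⁴) with A = 4πr² = 2.217×10⁻⁴ m².
T⁴ = P/(εσA) + T_w⁴ = 0.00504/(0.63·5.67×10⁻⁸·2.217×10⁻⁴) + (256)⁴
    = 6.365×10⁸ + 4.295×10⁹ = 4.931×10⁹ K⁴.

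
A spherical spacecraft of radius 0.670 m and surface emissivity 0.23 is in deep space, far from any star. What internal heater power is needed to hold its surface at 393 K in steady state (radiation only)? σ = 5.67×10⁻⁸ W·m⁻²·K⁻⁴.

P = εσ·4πr²·T⁴.
4πr² = 5.641 m²; T⁴ = 2.385×10¹⁰ K⁴.
P = 0.23·5.67×10⁻⁸·5.641·2.385×10¹⁰.

P ≈ 1750 W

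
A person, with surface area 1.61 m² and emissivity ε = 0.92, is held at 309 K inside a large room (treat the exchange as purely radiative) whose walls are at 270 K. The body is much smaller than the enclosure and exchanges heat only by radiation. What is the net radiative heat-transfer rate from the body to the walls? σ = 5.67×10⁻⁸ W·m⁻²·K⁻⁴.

P_net ≈ 319 W

For a small grey body in a large enclosure: P_net = εσA(T_body⁴ − T_wall⁴).
A = 1.61 m²; T_body⁴ − T_wall⁴ = 9.117×10⁹ − 5.314×10⁹ = 3.802×10⁹ K⁴.
|P_net| = 0.92·5.67×10⁻⁸·1.610·3.802×10⁹.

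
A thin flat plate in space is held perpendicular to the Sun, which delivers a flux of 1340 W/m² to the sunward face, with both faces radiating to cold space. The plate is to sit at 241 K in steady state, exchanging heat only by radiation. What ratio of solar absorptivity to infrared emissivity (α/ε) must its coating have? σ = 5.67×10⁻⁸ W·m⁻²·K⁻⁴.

α/ε ≈ 0.285

Balance: αS·A = εσ·2A·T⁴ ⇒ α/ε = 2σT⁴/S.
α/ε = 2·5.67×10⁻⁸·(241)⁴/1340 = 2·5.67×10⁻⁸·3.373×10⁹/1340.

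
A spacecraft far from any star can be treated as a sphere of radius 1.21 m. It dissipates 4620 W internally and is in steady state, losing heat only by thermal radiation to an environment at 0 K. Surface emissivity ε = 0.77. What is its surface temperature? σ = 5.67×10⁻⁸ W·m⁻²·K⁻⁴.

T ≈ 275 K

Steady state: internal power = radiated power, P = εσA T⁴.
Radiating area A = 4πr² = 18.40 m².
T⁴ = P/(εσA) = 4620/(0.77·5.67×10⁻⁸·18.40) = 5.752×10⁹ K⁴.
T = (5.752×10⁹)^(1/4).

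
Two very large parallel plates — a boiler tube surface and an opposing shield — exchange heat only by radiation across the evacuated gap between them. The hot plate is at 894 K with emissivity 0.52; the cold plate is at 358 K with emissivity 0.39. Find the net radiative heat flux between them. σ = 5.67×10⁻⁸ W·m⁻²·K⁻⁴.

q ≈ 10100 W/m²

For two infinite grey parallel plates, q = σ(T₁⁴ − T₂⁴)/(1/ε₁ + 1/ε₂ − 1).
T₁⁴ − T₂⁴ = 6.388×10¹¹ − 1.643×10¹⁰ = 6.224×10¹¹ K⁴.
1/ε₁ + 1/ε₂ − 1 = 1.923 + 2.564 − 1 = 3.487.
q = 5.67×10⁻⁸ × 6.224×10¹¹ / 3.487.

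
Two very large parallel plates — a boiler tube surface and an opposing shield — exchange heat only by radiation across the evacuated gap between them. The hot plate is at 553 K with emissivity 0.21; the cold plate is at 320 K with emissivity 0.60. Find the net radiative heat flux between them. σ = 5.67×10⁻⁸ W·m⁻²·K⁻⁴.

q ≈ 867 W/m²

For two infinite grey parallel plates, q = σ(T₁⁴ − T₂⁴)/(1/ε₁ + 1/ε₂ − 1).
T₁⁴ − T₂⁴ = 9.352×10¹⁰ − 1.049×10¹⁰ = 8.303×10¹⁰ K⁴.
1/ε₁ + 1/ε₂ − 1 = 4.762 + 1.667 − 1 = 5.429.
q = 5.67×10⁻⁸ × 8.303×10¹⁰ / 5.429.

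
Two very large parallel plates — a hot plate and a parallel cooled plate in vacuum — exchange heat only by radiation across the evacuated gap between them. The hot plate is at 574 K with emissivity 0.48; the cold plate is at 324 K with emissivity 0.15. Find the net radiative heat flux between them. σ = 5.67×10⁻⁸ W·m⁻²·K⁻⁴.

For two infinite grey parallel plates, q = σ(T₁⁴ − T₂⁴)/(1/ε₁ + 1/ε₂ − 1).
T₁⁴ − T₂⁴ = 1.086×10¹¹ − 1.102×10¹⁰ = 9.753×10¹⁰ K⁴.
1/ε₁ + 1/ε₂ − 1 = 2.083 + 6.667 − 1 = 7.750.
q = 5.67×10⁻⁸ × 9.753×10¹⁰ / 7.750.

q ≈ 714 W/m²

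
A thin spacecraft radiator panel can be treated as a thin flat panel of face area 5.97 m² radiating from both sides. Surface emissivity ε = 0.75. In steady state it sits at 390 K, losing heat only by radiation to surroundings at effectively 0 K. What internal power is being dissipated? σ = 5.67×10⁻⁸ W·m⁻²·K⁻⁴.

P ≈ 11700 W

Steady state: P = εσA T⁴.
A = 2·5.97 = 11.94 m²; T⁴ = (390)⁴ = 2.313×10¹⁰ K⁴.
P = 0.75 × 5.67×10⁻⁸ × 11.94 × 2.313×10¹⁰.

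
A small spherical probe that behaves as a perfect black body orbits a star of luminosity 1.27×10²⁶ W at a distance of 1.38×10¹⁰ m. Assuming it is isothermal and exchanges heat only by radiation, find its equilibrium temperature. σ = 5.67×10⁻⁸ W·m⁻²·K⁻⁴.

First find the stellar flux at distance d: S = L/(4πd²) = 1.27×10²⁶/(4π·(1.38×10¹⁰)²) = 53070 W/m².
For an isothermal sphere, absorbed (1−a)S·πr² = emitted σ·4πr²·T⁴, so T⁴ = (1−a)S/(4σ).
T⁴ = 1.00·53070/(4·5.67×10⁻⁸) = 2.340×10¹¹ K⁴.

T ≈ 696 K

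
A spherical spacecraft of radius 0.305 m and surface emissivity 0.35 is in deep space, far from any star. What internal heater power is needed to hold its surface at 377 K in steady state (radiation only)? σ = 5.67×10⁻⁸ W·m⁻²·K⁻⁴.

P = εσ·4πr²·T⁴.
4πr² = 1.169 m²; T⁴ = 2.020×10¹⁰ K⁴.
P = 0.35·5.67×10⁻⁸·1.169·2.020×10¹⁰.

P ≈ 469 W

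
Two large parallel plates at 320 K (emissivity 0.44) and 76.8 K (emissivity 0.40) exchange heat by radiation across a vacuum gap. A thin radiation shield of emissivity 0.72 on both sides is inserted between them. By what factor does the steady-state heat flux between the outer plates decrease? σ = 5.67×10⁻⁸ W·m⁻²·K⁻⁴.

Without shield: q₀ = σΔ(T⁴)/(1/ε₁+1/ε₂−1) with denominator 3.773.
With shield the two gaps are in series; the resistances add: (1/ε₁+1/ε_s−1)+(1/ε_s+1/ε₂−1) = 2.662+2.889 = 5.551.
Heat-flux ratio q₀/q = 5.551/3.773.

factor ≈ 1.47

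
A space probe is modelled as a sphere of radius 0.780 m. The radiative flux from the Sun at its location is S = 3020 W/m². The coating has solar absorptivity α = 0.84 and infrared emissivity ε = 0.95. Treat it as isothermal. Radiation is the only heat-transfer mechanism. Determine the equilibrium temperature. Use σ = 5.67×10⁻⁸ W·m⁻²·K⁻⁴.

At equilibrium, absorbed power = emitted power.
Absorbing cross-section = πr² = 1.911 m²; emitting surface = 4πr² = 7.645 m² (ratio 4).
αS·A_cross = εσ·A_surf·T⁴  ⇒  T⁴ = αS/(ε·4σ).
T⁴ = 0.840·3020/(0.95·4·5.67×10⁻⁸) = 1.177×10¹⁰ K⁴.
T = (1.177×10¹⁰)^(1/4).

T ≈ 329 K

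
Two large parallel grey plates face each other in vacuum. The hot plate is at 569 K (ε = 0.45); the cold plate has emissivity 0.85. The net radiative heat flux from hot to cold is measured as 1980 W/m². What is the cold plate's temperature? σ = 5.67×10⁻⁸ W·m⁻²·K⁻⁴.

q = σ(T₁⁴ − T₂⁴)/(1/ε₁ + 1/ε₂ − 1); denominator = 2.399.
T₂⁴ = T₁⁴ − q·(1/ε₁+1/ε₂−1)/σ = 1.048×10¹¹ − 1980·2.399/5.67×10⁻⁸
    = 2.106×10¹⁰ K⁴.

T₂ ≈ 381 K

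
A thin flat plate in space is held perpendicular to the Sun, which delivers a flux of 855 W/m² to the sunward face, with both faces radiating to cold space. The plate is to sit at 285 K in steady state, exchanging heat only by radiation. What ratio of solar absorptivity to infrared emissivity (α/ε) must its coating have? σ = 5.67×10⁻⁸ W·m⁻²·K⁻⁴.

Balance: αS·A = εσ·2A·T⁴ ⇒ α/ε = 2σT⁴/S.
α/ε = 2·5.67×10⁻⁸·(285)⁴/855 = 2·5.67×10⁻⁸·6.598×10⁹/855.

α/ε ≈ 0.875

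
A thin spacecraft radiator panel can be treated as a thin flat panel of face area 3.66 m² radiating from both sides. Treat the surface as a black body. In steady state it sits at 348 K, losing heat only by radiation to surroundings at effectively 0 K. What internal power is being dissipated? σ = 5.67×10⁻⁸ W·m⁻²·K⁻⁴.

Steady state: P = εσA T⁴.
A = 2·3.66 = 7.320 m²; T⁴ = (348)⁴ = 1.467×10¹⁰ K⁴.
P = 1.0 × 5.67×10⁻⁸ × 7.320 × 1.467×10¹⁰.

P ≈ 6090 W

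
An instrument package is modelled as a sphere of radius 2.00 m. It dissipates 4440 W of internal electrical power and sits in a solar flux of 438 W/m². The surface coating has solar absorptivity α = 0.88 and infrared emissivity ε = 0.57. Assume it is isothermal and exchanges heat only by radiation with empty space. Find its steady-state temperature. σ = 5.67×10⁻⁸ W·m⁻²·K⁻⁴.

At steady state, absorbed solar power + internal power = radiated power.
Absorbed: α·S·A_cross = 0.88·438·12.57 = 4844 W (cross-section πr²).
Total input = 4844 + 4440 = 9284 W.
Radiated: εσ·A_surf·T⁴ with A_surf = 4πr² = 50.27 m².
T⁴ = 9284/(0.57·5.67×10⁻⁸·50.27) = 5.715×10⁹ K⁴.

T ≈ 275 K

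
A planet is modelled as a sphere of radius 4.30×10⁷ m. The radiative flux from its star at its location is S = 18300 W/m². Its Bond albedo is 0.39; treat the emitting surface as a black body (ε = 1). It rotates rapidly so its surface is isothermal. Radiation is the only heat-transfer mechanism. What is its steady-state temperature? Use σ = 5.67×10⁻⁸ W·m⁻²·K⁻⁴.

T ≈ 471 K

At equilibrium, absorbed power = emitted power.
Absorbing cross-section = πr² = 5.809×10¹⁵ m²; emitting surface = 4πr² = 2.324×10¹⁶ m² (ratio 4).
(1−a)S·A_cross = εσ·A_surf·T⁴  ⇒  T⁴ = (1−a)S/(4σ).
T⁴ = 0.610·18300/(4·5.67×10⁻⁸) = 4.922×10¹⁰ K⁴.
T = (4.922×10¹⁰)^(1/4).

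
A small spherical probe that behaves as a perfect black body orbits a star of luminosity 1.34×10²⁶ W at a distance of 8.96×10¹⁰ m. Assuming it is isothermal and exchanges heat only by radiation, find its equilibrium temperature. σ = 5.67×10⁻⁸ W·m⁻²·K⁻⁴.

T ≈ 277 K

First find the stellar flux at distance d: S = L/(4πd²) = 1.34×10²⁶/(4π·(8.96×10¹⁰)²) = 1328 W/m².
For an isothermal sphere, absorbed (1−a)S·πr² = emitted σ·4πr²·T⁴, so T⁴ = (1−a)S/(4σ).
T⁴ = 1.00·1328/(4·5.67×10⁻⁸) = 5.856×10⁹ K⁴.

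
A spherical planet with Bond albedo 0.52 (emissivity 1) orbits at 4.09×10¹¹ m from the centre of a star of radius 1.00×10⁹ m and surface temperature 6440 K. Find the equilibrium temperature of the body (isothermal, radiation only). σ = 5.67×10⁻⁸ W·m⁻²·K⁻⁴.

The star's surface emits σT_*⁴; at distance d the flux is S = σT_*⁴(R_*/d)².
S = 5.67×10⁻⁸·(6440)⁴·(1.00×10⁹/4.09×10¹¹)² = 583.0 W/m².
For an isothermal sphere T⁴ = (1−a)S/(4σ) = 1.234×10⁹ K⁴.

T ≈ 187 K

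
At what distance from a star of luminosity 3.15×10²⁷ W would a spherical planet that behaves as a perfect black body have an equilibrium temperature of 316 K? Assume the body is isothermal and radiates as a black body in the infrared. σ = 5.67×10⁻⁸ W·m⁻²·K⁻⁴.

d ≈ 3.33×10¹¹ m

For an isothermal black-emitting sphere, (1−a)S·πr² = σ·4πr²·T⁴ ⇒ S = 4σT⁴/(1−a).
S = 4·5.67×10⁻⁸·(316)⁴/1.00 = 2261 W/m².
Flux falls as S = L/(4πd²), so d = √(L/(4πS)) = √(3.15×10²⁷/(4π·2261)).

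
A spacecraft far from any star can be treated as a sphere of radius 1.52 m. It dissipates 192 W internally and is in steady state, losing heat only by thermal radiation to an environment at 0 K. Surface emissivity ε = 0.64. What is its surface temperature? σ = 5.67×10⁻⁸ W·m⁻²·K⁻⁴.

T ≈ 116 K

Steady state: internal power = radiated power, P = εσA T⁴.
Radiating area A = 4πr² = 29.03 m².
T⁴ = P/(εσA) = 192/(0.64·5.67×10⁻⁸·29.03) = 1.822×10⁸ K⁴.
T = (1.822×10⁸)^(1/4).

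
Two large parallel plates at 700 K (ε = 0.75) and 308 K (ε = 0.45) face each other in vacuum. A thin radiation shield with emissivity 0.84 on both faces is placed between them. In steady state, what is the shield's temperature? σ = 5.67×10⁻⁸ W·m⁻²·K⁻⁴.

T_s ≈ 623 K

In steady state the net flux on the hot side equals that on the cold side.
σ(T₁⁴−T_s⁴)/D₁ = σ(T_s⁴−T₂⁴)/D₂, with D₁ = 1/ε₁+1/ε_s−1 = 1.524, D₂ = 1/ε_s+1/ε₂−1 = 2.413.
Solve for T_s⁴: T_s⁴ = (D₂·T₁⁴ + D₁·T₂⁴)/(D₁+D₂) = 1.506×10¹¹ K⁴.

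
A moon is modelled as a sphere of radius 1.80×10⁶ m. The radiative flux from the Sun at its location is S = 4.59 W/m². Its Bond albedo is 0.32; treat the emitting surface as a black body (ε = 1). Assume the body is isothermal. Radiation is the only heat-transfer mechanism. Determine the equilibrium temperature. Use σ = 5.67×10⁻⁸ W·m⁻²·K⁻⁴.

At equilibrium, absorbed power = emitted power.
Absorbing cross-section = πr² = 1.018×10¹³ m²; emitting surface = 4πr² = 4.072×10¹³ m² (ratio 4).
(1−a)S·A_cross = εσ·A_surf·T⁴  ⇒  T⁴ = (1−a)S/(4σ).
T⁴ = 0.680·4.59/(4·5.67×10⁻⁸) = 1.376×10⁷ K⁴.
T = (1.376×10⁷)^(1/4).

T ≈ 60.9 K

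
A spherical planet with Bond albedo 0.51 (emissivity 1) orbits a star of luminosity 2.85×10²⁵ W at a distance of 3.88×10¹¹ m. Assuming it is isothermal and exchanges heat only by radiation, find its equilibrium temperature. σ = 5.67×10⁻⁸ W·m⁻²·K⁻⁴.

T ≈ 75.5 K

First find the stellar flux at distance d: S = L/(4πd²) = 2.85×10²⁵/(4π·(3.88×10¹¹)²) = 15.07 W/m².
For an isothermal sphere, absorbed (1−a)S·πr² = emitted σ·4πr²·T⁴, so T⁴ = (1−a)S/(4σ).
T⁴ = 0.490·15.07/(4·5.67×10⁻⁸) = 3.255×10⁷ K⁴.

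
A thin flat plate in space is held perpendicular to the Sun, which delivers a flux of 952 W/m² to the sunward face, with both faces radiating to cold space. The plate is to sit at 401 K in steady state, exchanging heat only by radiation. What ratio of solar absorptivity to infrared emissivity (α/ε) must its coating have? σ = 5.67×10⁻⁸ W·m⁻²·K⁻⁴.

α/ε ≈ 3.08

Balance: αS·A = εσ·2A·T⁴ ⇒ α/ε = 2σT⁴/S.
α/ε = 2·5.67×10⁻⁸·(401)⁴/952 = 2·5.67×10⁻⁸·2.586×10¹⁰/952.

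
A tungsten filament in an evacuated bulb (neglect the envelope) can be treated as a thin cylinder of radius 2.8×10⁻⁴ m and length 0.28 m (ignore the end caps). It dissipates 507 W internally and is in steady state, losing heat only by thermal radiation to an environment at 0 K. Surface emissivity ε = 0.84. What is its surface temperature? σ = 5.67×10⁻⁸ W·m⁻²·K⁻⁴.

T ≈ 2160 K

Steady state: internal power = radiated power, P = εσA T⁴.
Radiating area A = 2πrL = 4.926×10⁻⁴ m².
T⁴ = P/(εσA) = 507/(0.84·5.67×10⁻⁸·4.926×10⁻⁴) = 2.161×10¹³ K⁴.
T = (2.161×10¹³)^(1/4).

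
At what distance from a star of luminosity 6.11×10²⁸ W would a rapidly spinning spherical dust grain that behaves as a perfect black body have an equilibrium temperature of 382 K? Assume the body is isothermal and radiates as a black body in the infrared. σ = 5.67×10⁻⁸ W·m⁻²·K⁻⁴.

For an isothermal black-emitting sphere, (1−a)S·πr² = σ·4πr²·T⁴ ⇒ S = 4σT⁴/(1−a).
S = 4·5.67×10⁻⁸·(382)⁴/1.00 = 4829 W/m².
Flux falls as S = L/(4πd²), so d = √(L/(4πS)) = √(6.11×10²⁸/(4π·4829)).

d ≈ 1.00×10¹² m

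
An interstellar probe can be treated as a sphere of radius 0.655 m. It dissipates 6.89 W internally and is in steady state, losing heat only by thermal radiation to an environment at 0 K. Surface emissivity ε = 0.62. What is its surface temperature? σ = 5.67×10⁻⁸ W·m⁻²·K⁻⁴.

T ≈ 77.6 K

Steady state: internal power = radiated power, P = εσA T⁴.
Radiating area A = 4πr² = 5.391 m².
T⁴ = P/(εσA) = 6.89/(0.62·5.67×10⁻⁸·5.391) = 3.635×10⁷ K⁴.
T = (3.635×10⁷)^(1/4).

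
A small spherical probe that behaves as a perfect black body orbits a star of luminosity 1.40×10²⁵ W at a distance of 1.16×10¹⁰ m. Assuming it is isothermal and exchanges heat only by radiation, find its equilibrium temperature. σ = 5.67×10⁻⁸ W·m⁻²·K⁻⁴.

First find the stellar flux at distance d: S = L/(4πd²) = 1.40×10²⁵/(4π·(1.16×10¹⁰)²) = 8279 W/m².
For an isothermal sphere, absorbed (1−a)S·πr² = emitted σ·4πr²·T⁴, so T⁴ = (1−a)S/(4σ).
T⁴ = 1.00·8279/(4·5.67×10⁻⁸) = 3.651×10¹⁰ K⁴.

T ≈ 437 K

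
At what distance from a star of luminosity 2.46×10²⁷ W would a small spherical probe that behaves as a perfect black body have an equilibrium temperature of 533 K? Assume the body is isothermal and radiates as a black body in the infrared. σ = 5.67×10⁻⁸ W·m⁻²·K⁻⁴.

For an isothermal black-emitting sphere, (1−a)S·πr² = σ·4πr²·T⁴ ⇒ S = 4σT⁴/(1−a).
S = 4·5.67×10⁻⁸·(533)⁴/1.00 = 18300 W/m².
Flux falls as S = L/(4πd²), so d = √(L/(4πS)) = √(2.46×10²⁷/(4π·18300)).

d ≈ 1.03×10¹¹ m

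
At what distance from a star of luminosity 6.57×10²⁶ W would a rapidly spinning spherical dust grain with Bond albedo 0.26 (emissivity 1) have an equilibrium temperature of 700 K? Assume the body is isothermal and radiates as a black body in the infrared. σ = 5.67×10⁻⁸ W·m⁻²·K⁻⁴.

For an isothermal black-emitting sphere, (1−a)S·πr² = σ·4πr²·T⁴ ⇒ S = 4σT⁴/(1−a).
S = 4·5.67×10⁻⁸·(700)⁴/0.740 = 73590 W/m².
Flux falls as S = L/(4πd²), so d = √(L/(4πS)) = √(6.57×10²⁶/(4π·73590)).

d ≈ 2.67×10¹⁰ m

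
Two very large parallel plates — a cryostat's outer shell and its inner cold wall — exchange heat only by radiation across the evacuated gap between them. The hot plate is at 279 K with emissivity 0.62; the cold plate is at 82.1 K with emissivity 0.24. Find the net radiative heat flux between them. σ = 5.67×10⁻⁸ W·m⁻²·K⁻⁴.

q ≈ 71.3 W/m²

For two infinite grey parallel plates, q = σ(T₁⁴ − T₂⁴)/(1/ε₁ + 1/ε₂ − 1).
T₁⁴ − T₂⁴ = 6.059×10⁹ − 4.543×10⁷ = 6.014×10⁹ K⁴.
1/ε₁ + 1/ε₂ − 1 = 1.613 + 4.167 − 1 = 4.780.
q = 5.67×10⁻⁸ × 6.014×10⁹ / 4.780.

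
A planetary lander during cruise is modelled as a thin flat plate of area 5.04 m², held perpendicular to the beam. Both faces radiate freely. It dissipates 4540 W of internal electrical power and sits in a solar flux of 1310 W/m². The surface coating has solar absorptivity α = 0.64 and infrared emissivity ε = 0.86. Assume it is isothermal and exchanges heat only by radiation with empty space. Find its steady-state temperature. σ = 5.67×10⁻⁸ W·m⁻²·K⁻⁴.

T ≈ 365 K

At steady state, absorbed solar power + internal power = radiated power.
Absorbed: α·S·A_cross = 0.64·1310·5.040 = 4226 W (cross-section A).
Total input = 4226 + 4540 = 8766 W.
Radiated: εσ·A_surf·T⁴ with A_surf = 2A = 10.08 m².
T⁴ = 8766/(0.86·5.67×10⁻⁸·10.08) = 1.783×10¹⁰ K⁴.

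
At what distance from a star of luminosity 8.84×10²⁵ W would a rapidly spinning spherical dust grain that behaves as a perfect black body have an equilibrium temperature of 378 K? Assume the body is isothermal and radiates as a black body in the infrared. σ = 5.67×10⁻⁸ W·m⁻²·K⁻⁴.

For an isothermal black-emitting sphere, (1−a)S·πr² = σ·4πr²·T⁴ ⇒ S = 4σT⁴/(1−a).
S = 4·5.67×10⁻⁸·(378)⁴/1.00 = 4630 W/m².
Flux falls as S = L/(4πd²), so d = √(L/(4πS)) = √(8.84×10²⁵/(4π·4630)).

d ≈ 3.90×10¹⁰ m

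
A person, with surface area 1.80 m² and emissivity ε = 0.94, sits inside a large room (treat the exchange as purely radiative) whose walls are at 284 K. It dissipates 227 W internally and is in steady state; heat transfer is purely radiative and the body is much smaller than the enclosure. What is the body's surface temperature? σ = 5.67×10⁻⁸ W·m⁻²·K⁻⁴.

For a small grey body in a large enclosure, net radiated power = εσA(T⁴ − T_w⁴).
Steady state: P = εσA(T⁴ − T_w⁴) with A = 1.80 m².
T⁴ = P/(εσA) + T_w⁴ = 227/(0.94·5.67×10⁻⁸·1.800) + (284)⁴
    = 2.366×10⁹ + 6.505×10⁹ = 8.872×10⁹ K⁴.

T ≈ 307 K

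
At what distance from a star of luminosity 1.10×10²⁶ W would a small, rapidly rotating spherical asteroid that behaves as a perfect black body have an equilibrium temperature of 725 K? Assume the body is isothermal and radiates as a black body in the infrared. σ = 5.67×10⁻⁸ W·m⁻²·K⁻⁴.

d ≈ 1.18×10¹⁰ m

For an isothermal black-emitting sphere, (1−a)S·πr² = σ·4πr²·T⁴ ⇒ S = 4σT⁴/(1−a).
S = 4·5.67×10⁻⁸·(725)⁴/1.00 = 62660 W/m².
Flux falls as S = L/(4πd²), so d = √(L/(4πS)) = √(1.10×10²⁶/(4π·62660)).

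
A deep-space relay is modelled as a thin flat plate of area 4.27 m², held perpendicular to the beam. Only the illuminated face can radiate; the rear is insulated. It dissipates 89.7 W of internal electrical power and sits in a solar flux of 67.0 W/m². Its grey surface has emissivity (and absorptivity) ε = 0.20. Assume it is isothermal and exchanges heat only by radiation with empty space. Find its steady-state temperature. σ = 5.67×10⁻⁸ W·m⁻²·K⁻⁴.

T ≈ 235 K

At steady state, absorbed solar power + internal power = radiated power.
Absorbed: α·S·A_cross = 0.20·67.0·4.270 = 57.22 W (cross-section A).
Total input = 57.22 + 89.7 = 146.9 W.
Radiated: εσ·A_surf·T⁴ with A_surf = A = 4.270 m².
T⁴ = 146.9/(0.20·5.67×10⁻⁸·4.270) = 3.034×10⁹ K⁴.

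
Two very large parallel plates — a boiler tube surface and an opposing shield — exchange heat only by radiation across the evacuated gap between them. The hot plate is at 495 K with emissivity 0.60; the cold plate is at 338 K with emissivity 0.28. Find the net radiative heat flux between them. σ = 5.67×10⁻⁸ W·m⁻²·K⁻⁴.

q ≈ 629 W/m²

For two infinite grey parallel plates, q = σ(T₁⁴ − T₂⁴)/(1/ε₁ + 1/ε₂ − 1).
T₁⁴ − T₂⁴ = 6.004×10¹⁰ − 1.305×10¹⁰ = 4.699×10¹⁰ K⁴.
1/ε₁ + 1/ε₂ − 1 = 1.667 + 3.571 − 1 = 4.238.
q = 5.67×10⁻⁸ × 4.699×10¹⁰ / 4.238.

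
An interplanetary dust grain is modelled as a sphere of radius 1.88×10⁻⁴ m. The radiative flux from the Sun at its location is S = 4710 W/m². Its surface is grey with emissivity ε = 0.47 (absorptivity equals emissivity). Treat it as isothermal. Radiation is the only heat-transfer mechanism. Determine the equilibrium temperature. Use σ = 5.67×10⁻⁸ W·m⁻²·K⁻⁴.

T ≈ 380 K

At equilibrium, absorbed power = emitted power.
Absorbing cross-section = πr² = 1.110×10⁻⁷ m²; emitting surface = 4πr² = 4.441×10⁻⁷ m² (ratio 4).
εS·A_cross = εσ·A_surf·T⁴  ⇒  T⁴ = S/(4σ)   (ε cancels).
T⁴ = 4710/(4·5.67×10⁻⁸) = 2.077×10¹⁰ K⁴.
T = (2.077×10¹⁰)^(1/4).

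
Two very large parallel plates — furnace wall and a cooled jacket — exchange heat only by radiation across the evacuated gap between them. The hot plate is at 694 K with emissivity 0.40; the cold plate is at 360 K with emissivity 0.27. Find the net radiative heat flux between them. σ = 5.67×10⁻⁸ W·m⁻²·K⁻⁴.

For two infinite grey parallel plates, q = σ(T₁⁴ − T₂⁴)/(1/ε₁ + 1/ε₂ − 1).
T₁⁴ − T₂⁴ = 2.320×10¹¹ − 1.680×10¹⁰ = 2.152×10¹¹ K⁴.
1/ε₁ + 1/ε₂ − 1 = 2.500 + 3.704 − 1 = 5.204.
q = 5.67×10⁻⁸ × 2.152×10¹¹ / 5.204.

q ≈ 2340 W/m²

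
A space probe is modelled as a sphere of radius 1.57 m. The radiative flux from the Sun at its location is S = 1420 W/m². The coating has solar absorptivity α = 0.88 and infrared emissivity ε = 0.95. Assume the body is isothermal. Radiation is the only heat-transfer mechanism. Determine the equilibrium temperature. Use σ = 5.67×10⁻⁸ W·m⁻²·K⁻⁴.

At equilibrium, absorbed power = emitted power.
Absorbing cross-section = πr² = 7.744 m²; emitting surface = 4πr² = 30.97 m² (ratio 4).
αS·A_cross = εσ·A_surf·T⁴  ⇒  T⁴ = αS/(ε·4σ).
T⁴ = 0.880·1420/(0.95·4·5.67×10⁻⁸) = 5.800×10⁹ K⁴.
T = (5.800×10⁹)^(1/4).

T ≈ 276 K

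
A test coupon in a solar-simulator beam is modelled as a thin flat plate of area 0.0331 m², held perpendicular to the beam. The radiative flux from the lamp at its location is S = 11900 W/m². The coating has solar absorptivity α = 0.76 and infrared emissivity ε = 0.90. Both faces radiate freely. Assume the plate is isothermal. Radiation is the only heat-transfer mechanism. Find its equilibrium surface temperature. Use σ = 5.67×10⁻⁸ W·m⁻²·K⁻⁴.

At equilibrium, absorbed power = emitted power.
Absorbing cross-section = A = 0.03310 m²; emitting surface = 2A = 0.06620 m² (ratio 2).
αS·A_cross = εσ·A_surf·T⁴  ⇒  T⁴ = αS/(ε·2σ).
T⁴ = 0.760·11900/(0.90·2·5.67×10⁻⁸) = 8.861×10¹⁰ K⁴.
T = (8.861×10¹⁰)^(1/4).

T ≈ 546 K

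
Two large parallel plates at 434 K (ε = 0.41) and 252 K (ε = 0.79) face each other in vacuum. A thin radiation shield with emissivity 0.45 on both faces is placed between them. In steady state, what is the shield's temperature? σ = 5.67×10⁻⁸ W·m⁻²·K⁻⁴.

T_s ≈ 360 K

In steady state the net flux on the hot side equals that on the cold side.
σ(T₁⁴−T_s⁴)/D₁ = σ(T_s⁴−T₂⁴)/D₂, with D₁ = 1/ε₁+1/ε_s−1 = 3.661, D₂ = 1/ε_s+1/ε₂−1 = 2.488.
Solve for T_s⁴: T_s⁴ = (D₂·T₁⁴ + D₁·T₂⁴)/(D₁+D₂) = 1.676×10¹⁰ K⁴.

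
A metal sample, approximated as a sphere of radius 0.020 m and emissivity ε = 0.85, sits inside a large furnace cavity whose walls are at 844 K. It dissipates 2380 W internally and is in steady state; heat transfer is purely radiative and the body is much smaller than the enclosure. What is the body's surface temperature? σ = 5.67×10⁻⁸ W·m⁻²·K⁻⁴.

T ≈ 1790 K

For a small grey body in a large enclosure, net radiated power = εσA(T⁴ − T_w⁴).
Steady state: P = εσA(T⁴ − T_w⁴) with A = 4πr² = 0.005027 m².
T⁴ = P/(εσA) + T_w⁴ = 2380/(0.85·5.67×10⁻⁸·0.005027) + (844)⁴
    = 9.824×10¹² + 5.074×10¹¹ = 1.033×10¹³ K⁴.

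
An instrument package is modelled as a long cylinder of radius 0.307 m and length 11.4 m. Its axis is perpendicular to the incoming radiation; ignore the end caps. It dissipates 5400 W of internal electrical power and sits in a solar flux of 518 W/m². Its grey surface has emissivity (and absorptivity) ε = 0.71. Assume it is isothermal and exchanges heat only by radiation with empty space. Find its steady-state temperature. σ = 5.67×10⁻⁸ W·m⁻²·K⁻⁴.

At steady state, absorbed solar power + internal power = radiated power.
Absorbed: α·S·A_cross = 0.71·518·7.000 = 2574 W (cross-section 2rL).
Total input = 2574 + 5400 = 7974 W.
Radiated: εσ·A_surf·T⁴ with A_surf = 2πrL = 21.99 m².
T⁴ = 7974/(0.71·5.67×10⁻⁸·21.99) = 9.008×10⁹ K⁴.

T ≈ 308 K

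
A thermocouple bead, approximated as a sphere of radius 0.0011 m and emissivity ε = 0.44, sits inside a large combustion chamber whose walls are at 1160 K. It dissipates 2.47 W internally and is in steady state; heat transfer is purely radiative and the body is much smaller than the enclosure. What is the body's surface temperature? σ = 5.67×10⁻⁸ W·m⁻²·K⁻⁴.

T ≈ 1700 K

For a small grey body in a large enclosure, net radiated power = εσA(T⁴ − T_w⁴).
Steady state: P = εσA(T⁴ − T_w⁴) with A = 4πr² = 1.521×10⁻⁵ m².
T⁴ = P/(εσA) + T_w⁴ = 2.47/(0.44·5.67×10⁻⁸·1.521×10⁻⁵) + (1160)⁴
    = 6.511×10¹² + 1.811×10¹² = 8.322×10¹² K⁴.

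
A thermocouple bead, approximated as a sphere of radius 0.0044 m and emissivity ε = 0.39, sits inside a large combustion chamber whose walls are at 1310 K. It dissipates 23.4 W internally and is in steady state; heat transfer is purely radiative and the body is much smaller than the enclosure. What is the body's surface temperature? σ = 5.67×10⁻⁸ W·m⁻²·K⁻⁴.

For a small grey body in a large enclosure, net radiated power = εσA(T⁴ − T_w⁴).
Steady state: P = εσA(T⁴ − T_w⁴) with A = 4πr² = 2.433×10⁻⁴ m².
T⁴ = P/(εσA) + T_w⁴ = 23.4/(0.39·5.67×10⁻⁸·2.433×10⁻⁴) + (1310)⁴
    = 4.350×10¹² + 2.945×10¹² = 7.295×10¹² K⁴.

T ≈ 1640 K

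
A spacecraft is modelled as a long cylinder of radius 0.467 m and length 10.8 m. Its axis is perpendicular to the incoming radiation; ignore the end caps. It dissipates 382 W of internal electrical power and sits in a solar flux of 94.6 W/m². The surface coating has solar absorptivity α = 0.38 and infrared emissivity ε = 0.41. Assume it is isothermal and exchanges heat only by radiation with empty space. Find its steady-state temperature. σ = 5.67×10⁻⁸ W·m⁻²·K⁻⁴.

At steady state, absorbed solar power + internal power = radiated power.
Absorbed: α·S·A_cross = 0.38·94.6·10.09 = 362.6 W (cross-section 2rL).
Total input = 362.6 + 382 = 744.6 W.
Radiated: εσ·A_surf·T⁴ with A_surf = 2πrL = 31.69 m².
T⁴ = 744.6/(0.41·5.67×10⁻⁸·31.69) = 1.011×10⁹ K⁴.

T ≈ 178 K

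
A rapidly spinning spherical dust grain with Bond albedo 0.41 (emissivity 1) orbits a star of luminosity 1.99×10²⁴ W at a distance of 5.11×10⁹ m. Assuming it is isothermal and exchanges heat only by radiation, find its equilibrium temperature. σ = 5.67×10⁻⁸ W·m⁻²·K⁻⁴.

T ≈ 354 K

First find the stellar flux at distance d: S = L/(4πd²) = 1.99×10²⁴/(4π·(5.11×10⁹)²) = 6065 W/m².
For an isothermal sphere, absorbed (1−a)S·πr² = emitted σ·4πr²·T⁴, so T⁴ = (1−a)S/(4σ).
T⁴ = 0.590·6065/(4·5.67×10⁻⁸) = 1.578×10¹⁰ K⁴.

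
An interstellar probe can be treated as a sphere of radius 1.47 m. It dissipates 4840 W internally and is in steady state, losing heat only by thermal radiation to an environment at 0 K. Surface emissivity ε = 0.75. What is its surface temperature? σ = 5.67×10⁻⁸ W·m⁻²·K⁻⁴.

Steady state: internal power = radiated power, P = εσA T⁴.
Radiating area A = 4πr² = 27.15 m².
T⁴ = P/(εσA) = 4840/(0.75·5.67×10⁻⁸·27.15) = 4.191×10⁹ K⁴.
T = (4.191×10⁹)^(1/4).

T ≈ 254 K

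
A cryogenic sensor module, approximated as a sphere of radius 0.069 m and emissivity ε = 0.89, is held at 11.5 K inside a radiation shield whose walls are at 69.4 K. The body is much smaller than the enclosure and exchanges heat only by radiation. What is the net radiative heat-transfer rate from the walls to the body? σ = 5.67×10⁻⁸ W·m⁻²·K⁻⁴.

For a small grey body in a large enclosure: P_net = εσA(T_body⁴ − T_wall⁴).
A = 4πr² = 0.05983 m²; T_body⁴ − T_wall⁴ = 17490 − 2.320×10⁷ = -2.318×10⁷ K⁴.
|P_net| = 0.89·5.67×10⁻⁸·0.05983·2.318×10⁷.

P_net ≈ 0.0700 W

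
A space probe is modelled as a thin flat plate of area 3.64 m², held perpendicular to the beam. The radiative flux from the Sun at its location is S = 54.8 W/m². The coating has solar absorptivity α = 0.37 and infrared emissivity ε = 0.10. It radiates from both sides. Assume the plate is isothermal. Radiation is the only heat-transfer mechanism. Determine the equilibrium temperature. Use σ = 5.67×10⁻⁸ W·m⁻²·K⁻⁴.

T ≈ 206 K

At equilibrium, absorbed power = emitted power.
Absorbing cross-section = A = 3.640 m²; emitting surface = 2A = 7.280 m² (ratio 2).
αS·A_cross = εσ·A_surf·T⁴  ⇒  T⁴ = αS/(ε·2σ).
T⁴ = 0.370·54.8/(0.10·2·5.67×10⁻⁸) = 1.788×10⁹ K⁴.
T = (1.788×10⁹)^(1/4).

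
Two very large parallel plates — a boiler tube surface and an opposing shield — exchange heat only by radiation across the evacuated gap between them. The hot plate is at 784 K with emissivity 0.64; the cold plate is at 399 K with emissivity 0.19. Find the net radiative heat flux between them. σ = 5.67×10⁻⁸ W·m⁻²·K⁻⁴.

For two infinite grey parallel plates, q = σ(T₁⁴ − T₂⁴)/(1/ε₁ + 1/ε₂ − 1).
T₁⁴ − T₂⁴ = 3.778×10¹¹ − 2.534×10¹⁰ = 3.525×10¹¹ K⁴.
1/ε₁ + 1/ε₂ − 1 = 1.562 + 5.263 − 1 = 5.826.
q = 5.67×10⁻⁸ × 3.525×10¹¹ / 5.826.

q ≈ 3430 W/m²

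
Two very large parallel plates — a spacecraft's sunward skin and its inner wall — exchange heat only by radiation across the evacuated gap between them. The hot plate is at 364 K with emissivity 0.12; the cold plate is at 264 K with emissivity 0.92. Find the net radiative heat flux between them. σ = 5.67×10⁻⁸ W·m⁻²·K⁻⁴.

q ≈ 85.5 W/m²

For two infinite grey parallel plates, q = σ(T₁⁴ − T₂⁴)/(1/ε₁ + 1/ε₂ − 1).
T₁⁴ − T₂⁴ = 1.756×10¹⁰ − 4.858×10⁹ = 1.270×10¹⁰ K⁴.
1/ε₁ + 1/ε₂ − 1 = 8.333 + 1.087 − 1 = 8.420.
q = 5.67×10⁻⁸ × 1.270×10¹⁰ / 8.420.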